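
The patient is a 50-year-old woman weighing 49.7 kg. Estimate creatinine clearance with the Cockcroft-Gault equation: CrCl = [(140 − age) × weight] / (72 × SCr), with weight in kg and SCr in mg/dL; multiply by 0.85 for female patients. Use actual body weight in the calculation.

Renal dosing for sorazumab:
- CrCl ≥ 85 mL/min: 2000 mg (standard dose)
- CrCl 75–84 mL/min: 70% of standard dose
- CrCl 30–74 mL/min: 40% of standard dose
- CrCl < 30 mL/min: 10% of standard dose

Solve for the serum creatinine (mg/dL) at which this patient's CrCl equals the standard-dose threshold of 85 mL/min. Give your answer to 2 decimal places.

Standard dose requires CrCl ≥ 85 mL/min.
Set (140 − 50) × 49.7 × 0.85 / (72 × SCr) = 85
SCr = (140 − 50) × 49.7 × 0.85 / (72 × 85) = 0.621 mg/dL

0.62 mg/dL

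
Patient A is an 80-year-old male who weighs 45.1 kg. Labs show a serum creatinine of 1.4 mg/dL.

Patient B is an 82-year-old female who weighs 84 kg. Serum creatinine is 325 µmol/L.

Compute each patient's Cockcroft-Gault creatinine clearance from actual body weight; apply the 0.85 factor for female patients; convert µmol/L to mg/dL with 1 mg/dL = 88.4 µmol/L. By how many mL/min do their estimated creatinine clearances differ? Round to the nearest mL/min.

Patient A: CrCl = (140 − 80) × 45.1 / (72 × 1.4) = 2706.0 / 100.80 ≈ 26.8 mL/min
Patient B: SCr = 325 / 88.4 = 3.676 mg/dL
Patient B: CrCl = (140 − 82) × 84 / (72 × 3.676) × 0.85 = 4872.0 / 264.67 × 0.85 ≈ 15.6 mL/min
|26.8 − 15.6| = 11.2 mL/min

11 mL/min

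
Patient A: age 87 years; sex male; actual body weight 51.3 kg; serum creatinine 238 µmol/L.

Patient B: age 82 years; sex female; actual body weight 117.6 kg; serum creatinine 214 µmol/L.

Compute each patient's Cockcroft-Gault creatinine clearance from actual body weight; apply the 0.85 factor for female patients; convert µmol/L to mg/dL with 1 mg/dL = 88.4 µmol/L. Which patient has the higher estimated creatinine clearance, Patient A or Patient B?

Patient A: SCr = 238 / 88.4 = 2.692 mg/dL
Patient A: CrCl = (140 − 87) × 51.3 / (72 × 2.692) = 2718.9 / 193.82 ≈ 14.0 mL/min
Patient B: SCr = 214 / 88.4 = 2.421 mg/dL
Patient B: CrCl = (140 − 82) × 117.6 / (72 × 2.421) × 0.85 = 6820.8 / 174.31 × 0.85 ≈ 33.3 mL/min
14.0 vs 33.3 mL/min → Patient B is higher.

Patient B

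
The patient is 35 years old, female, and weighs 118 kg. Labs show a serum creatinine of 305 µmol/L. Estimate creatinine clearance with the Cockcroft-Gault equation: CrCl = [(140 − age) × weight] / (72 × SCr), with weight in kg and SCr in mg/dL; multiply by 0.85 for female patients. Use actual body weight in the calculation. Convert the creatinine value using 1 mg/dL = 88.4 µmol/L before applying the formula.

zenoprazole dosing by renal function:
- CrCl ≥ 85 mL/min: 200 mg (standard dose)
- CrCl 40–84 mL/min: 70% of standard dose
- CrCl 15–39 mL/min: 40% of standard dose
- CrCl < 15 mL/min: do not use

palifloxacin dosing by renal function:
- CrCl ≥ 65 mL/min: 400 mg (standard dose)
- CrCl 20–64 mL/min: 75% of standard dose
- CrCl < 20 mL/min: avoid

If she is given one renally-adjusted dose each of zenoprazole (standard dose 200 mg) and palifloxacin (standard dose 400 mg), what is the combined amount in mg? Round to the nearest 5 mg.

440 mg

SCr = 305 / 88.4 = 3.45 mg/dL
CrCl = (140 − 35) × 118 / (72 × 3.45) × 0.85 = 12390.0 / 248.40 × 0.85 ≈ 42.4 mL/min
CrCl ≈ 42 mL/min.
zenoprazole: 40–84 mL/min → 70% of 200 mg = 140 mg.
palifloxacin: 20–64 mL/min → 75% of 400 mg = 300 mg.
Total = 140 + 300 = 440 mg.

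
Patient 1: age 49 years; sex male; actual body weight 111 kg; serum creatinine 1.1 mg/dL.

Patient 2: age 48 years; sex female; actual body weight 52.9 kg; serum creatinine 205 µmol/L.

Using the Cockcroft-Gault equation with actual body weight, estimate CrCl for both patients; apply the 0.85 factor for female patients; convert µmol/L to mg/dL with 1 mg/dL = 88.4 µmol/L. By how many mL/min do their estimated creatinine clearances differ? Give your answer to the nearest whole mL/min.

103 mL/min

Patient 1: CrCl = (140 − 49) × 111 / (72 × 1.1) = 10101.0 / 79.20 ≈ 127.5 mL/min
Patient 2: SCr = 205 / 88.4 = 2.319 mg/dL
Patient 2: CrCl = (140 − 48) × 52.9 / (72 × 2.319) × 0.85 = 4866.8 / 166.97 × 0.85 ≈ 24.8 mL/min
|127.5 − 24.8| = 102.7 mL/min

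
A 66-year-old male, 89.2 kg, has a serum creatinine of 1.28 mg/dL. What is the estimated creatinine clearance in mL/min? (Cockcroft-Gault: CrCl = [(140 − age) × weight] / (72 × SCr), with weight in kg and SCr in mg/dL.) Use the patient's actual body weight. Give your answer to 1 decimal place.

71.6 mL/min

CrCl = (140 − 66) × 89.2 / (72 × 1.28) = 6600.8 / 92.16 ≈ 71.6 mL/min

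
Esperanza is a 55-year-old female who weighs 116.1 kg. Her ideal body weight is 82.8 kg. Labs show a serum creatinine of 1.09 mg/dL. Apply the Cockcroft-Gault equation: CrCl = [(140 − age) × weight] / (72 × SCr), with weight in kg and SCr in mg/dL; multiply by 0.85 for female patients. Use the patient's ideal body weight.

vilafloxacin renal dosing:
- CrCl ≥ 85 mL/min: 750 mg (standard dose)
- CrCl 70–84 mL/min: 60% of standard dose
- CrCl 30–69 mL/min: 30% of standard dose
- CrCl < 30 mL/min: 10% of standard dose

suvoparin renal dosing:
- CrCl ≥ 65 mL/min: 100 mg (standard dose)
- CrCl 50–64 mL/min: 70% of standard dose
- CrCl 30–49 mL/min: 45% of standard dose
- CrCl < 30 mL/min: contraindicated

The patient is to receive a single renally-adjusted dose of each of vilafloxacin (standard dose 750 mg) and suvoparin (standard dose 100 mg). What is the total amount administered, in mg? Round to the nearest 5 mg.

550 mg

CrCl = (140 − 55) × 82.8 / (72 × 1.09) × 0.85 = 7038.0 / 78.48 × 0.85 ≈ 76.2 mL/min
CrCl ≈ 76 mL/min.
vilafloxacin: 70–84 mL/min → 60% of 750 mg = 450 mg.
suvoparin: ≥ 65 mL/min → 100% of 100 mg = 100 mg.
Total = 450 + 100 = 550 mg.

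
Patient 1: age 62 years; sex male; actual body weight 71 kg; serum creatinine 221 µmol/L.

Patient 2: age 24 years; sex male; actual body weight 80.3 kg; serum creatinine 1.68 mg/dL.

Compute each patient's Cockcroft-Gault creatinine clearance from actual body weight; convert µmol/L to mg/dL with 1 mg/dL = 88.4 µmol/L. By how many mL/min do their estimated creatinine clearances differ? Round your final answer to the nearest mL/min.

Patient 1: SCr = 221 / 88.4 = 2.5 mg/dL
Patient 1: CrCl = (140 − 62) × 71 / (72 × 2.5) = 5538.0 / 180.00 ≈ 30.8 mL/min
Patient 2: CrCl = (140 − 24) × 80.3 / (72 × 1.68) = 9314.8 / 120.96 ≈ 77.0 mL/min
|30.8 − 77.0| = 46.2 mL/min

46 mL/min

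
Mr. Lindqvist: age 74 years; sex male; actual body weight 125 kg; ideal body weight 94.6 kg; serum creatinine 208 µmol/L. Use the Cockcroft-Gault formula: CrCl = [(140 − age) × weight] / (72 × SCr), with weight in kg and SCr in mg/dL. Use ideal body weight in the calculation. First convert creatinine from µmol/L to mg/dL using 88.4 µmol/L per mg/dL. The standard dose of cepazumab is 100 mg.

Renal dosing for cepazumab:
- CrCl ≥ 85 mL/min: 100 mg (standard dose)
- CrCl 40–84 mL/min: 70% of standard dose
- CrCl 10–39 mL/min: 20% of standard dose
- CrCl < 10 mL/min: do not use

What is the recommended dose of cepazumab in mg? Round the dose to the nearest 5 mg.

SCr = 208 / 88.4 = 2.353 mg/dL
CrCl = (140 − 74) × 94.6 / (72 × 2.353) = 6243.6 / 169.42 ≈ 36.9 mL/min
CrCl ≈ 37 mL/min → bracket 10–39 mL/min.
20% of 100 mg = 20 mg

20 mg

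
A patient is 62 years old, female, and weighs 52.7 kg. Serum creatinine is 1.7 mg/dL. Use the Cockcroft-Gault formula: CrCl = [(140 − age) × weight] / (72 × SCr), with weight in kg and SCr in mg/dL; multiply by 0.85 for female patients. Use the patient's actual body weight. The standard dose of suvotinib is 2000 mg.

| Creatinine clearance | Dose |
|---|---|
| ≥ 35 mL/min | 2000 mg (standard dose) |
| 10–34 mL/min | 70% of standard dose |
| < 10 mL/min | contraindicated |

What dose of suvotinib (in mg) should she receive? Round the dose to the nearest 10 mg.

CrCl = (140 − 62) × 52.7 / (72 × 1.7) × 0.85 = 4110.6 / 122.40 × 0.85 ≈ 28.5 mL/min
CrCl ≈ 29 mL/min → bracket 10–34 mL/min.
70% of 2000 mg = 1400 mg

1400 mg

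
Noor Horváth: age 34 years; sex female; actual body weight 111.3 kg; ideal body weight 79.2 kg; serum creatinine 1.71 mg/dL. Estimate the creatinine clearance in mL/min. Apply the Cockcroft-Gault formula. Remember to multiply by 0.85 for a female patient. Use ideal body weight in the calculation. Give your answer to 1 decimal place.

58.0 mL/min

CrCl = (140 − 34) × 79.2 / (72 × 1.71) × 0.85 = 8395.2 / 123.12 × 0.85 ≈ 58.0 mL/min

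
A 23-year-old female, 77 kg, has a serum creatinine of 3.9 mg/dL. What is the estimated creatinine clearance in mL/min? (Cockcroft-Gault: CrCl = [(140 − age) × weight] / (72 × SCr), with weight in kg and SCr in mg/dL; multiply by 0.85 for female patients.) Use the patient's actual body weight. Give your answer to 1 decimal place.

CrCl = (140 − 23) × 77 / (72 × 3.9) × 0.85 = 9009.0 / 280.80 × 0.85 ≈ 27.3 mL/min

27.3 mL/min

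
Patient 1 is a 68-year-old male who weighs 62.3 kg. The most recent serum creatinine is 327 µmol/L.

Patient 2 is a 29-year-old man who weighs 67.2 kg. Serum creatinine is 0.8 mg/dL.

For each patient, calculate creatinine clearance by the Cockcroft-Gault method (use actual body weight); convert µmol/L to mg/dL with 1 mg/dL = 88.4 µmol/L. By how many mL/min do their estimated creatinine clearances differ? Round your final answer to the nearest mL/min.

Patient 1: SCr = 327 / 88.4 = 3.699 mg/dL
Patient 1: CrCl = (140 − 68) × 62.3 / (72 × 3.699) = 4485.6 / 266.33 ≈ 16.8 mL/min
Patient 2: CrCl = (140 − 29) × 67.2 / (72 × 0.8) = 7459.2 / 57.60 ≈ 129.5 mL/min
|16.8 − 129.5| = 112.7 mL/min

113 mL/min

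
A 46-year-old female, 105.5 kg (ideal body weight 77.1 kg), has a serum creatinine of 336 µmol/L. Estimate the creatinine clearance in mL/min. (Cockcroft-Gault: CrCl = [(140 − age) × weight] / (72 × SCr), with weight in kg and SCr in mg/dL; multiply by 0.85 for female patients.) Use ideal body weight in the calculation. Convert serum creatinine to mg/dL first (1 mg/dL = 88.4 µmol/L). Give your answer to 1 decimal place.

SCr = 336 / 88.4 = 3.801 mg/dL
CrCl = (140 − 46) × 77.1 / (72 × 3.801) × 0.85 = 7247.4 / 273.67 × 0.85 ≈ 22.5 mL/min

22.5 mL/min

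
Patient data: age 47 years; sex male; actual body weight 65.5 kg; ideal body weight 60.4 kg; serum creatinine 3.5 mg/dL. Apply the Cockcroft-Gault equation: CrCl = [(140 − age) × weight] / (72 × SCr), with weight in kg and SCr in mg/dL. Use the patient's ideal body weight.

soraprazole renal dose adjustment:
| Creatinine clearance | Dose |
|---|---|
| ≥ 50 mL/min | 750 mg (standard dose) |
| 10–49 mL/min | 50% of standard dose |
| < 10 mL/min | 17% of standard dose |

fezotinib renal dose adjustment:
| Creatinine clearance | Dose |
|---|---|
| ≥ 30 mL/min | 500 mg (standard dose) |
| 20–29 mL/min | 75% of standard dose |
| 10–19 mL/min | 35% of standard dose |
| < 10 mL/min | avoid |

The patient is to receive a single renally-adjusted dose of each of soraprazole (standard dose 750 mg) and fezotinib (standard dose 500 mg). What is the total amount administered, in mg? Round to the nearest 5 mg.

CrCl = (140 − 47) × 60.4 / (72 × 3.5) = 5617.2 / 252.00 ≈ 22.3 mL/min
CrCl ≈ 22 mL/min.
soraprazole: 10–49 mL/min → 50% of 750 mg = 375 mg.
fezotinib: 20–29 mL/min → 75% of 500 mg = 375 mg.
Total = 375 + 375 = 750 mg.

750 mg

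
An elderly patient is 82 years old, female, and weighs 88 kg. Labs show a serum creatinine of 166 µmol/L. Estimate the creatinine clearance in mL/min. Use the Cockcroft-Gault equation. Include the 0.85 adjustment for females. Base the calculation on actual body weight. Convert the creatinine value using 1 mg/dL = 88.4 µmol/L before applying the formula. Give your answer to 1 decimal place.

SCr = 166 / 88.4 = 1.878 mg/dL
CrCl = (140 − 82) × 88 / (72 × 1.878) × 0.85 = 5104.0 / 135.22 × 0.85 ≈ 32.1 mL/min

32.1 mL/min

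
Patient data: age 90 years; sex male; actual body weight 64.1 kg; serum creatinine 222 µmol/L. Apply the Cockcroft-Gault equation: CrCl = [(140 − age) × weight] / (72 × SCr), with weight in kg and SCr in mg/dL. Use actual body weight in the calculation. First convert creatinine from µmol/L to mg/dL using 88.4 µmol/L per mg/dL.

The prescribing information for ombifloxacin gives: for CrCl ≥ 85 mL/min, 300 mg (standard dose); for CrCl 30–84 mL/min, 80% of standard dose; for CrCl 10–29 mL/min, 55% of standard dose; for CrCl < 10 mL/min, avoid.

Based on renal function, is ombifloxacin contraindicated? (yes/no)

SCr = 222 / 88.4 = 2.511 mg/dL
CrCl = (140 − 90) × 64.1 / (72 × 2.511) = 3205.0 / 180.79 ≈ 17.7 mL/min
CrCl ≈ 18 mL/min, which is ≥ 10 mL/min.

no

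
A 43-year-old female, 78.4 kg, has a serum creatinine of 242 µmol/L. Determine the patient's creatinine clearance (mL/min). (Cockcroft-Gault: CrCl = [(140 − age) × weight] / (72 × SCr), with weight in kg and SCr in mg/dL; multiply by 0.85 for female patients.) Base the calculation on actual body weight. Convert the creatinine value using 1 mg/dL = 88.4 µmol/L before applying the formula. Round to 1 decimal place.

SCr = 242 / 88.4 = 2.738 mg/dL
CrCl = (140 − 43) × 78.4 / (72 × 2.738) × 0.85 = 7604.8 / 197.14 × 0.85 ≈ 32.8 mL/min

32.8 mL/min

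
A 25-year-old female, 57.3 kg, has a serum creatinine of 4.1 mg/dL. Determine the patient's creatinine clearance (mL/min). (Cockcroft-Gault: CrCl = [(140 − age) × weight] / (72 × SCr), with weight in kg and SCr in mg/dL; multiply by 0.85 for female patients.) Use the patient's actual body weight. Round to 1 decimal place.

19.0 mL/min

CrCl = (140 − 25) × 57.3 / (72 × 4.1) × 0.85 = 6589.5 / 295.20 × 0.85 ≈ 19.0 mL/min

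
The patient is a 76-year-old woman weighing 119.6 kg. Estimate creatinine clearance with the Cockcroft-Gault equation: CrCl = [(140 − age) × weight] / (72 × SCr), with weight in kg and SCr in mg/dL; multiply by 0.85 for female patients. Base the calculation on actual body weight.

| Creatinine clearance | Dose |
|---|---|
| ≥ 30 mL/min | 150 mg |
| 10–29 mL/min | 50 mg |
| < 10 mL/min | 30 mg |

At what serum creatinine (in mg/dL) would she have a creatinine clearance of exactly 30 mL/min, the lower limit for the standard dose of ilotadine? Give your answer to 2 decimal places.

Standard dose requires CrCl ≥ 30 mL/min.
Set (140 − 76) × 119.6 × 0.85 / (72 × SCr) = 30
SCr = (140 − 76) × 119.6 × 0.85 / (72 × 30) = 3.012 mg/dL

3.01 mg/dL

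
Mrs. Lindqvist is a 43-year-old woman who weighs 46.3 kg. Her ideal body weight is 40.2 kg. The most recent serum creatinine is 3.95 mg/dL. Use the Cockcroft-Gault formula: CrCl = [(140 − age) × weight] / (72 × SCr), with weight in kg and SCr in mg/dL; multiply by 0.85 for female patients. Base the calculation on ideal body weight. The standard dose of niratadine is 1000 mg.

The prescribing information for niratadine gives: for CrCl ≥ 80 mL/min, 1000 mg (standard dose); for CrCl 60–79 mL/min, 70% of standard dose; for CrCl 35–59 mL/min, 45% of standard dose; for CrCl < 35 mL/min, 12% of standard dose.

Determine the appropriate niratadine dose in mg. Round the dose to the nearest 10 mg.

CrCl = (140 − 43) × 40.2 / (72 × 3.95) × 0.85 = 3899.4 / 284.40 × 0.85 ≈ 11.7 mL/min
CrCl ≈ 12 mL/min → bracket < 35 mL/min.
12% of 1000 mg = 120 mg

120 mg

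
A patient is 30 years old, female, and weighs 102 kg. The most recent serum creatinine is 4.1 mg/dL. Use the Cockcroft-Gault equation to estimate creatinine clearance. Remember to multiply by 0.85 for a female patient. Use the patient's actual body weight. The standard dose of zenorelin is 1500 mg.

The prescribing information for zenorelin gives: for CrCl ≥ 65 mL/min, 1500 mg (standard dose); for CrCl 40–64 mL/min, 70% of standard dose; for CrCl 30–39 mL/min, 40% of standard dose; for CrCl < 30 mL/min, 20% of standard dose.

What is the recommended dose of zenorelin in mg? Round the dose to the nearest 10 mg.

CrCl = (140 − 30) × 102 / (72 × 4.1) × 0.85 = 11220.0 / 295.20 × 0.85 ≈ 32.3 mL/min
CrCl ≈ 32 mL/min → bracket 30–39 mL/min.
40% of 1500 mg = 600 mg

600 mg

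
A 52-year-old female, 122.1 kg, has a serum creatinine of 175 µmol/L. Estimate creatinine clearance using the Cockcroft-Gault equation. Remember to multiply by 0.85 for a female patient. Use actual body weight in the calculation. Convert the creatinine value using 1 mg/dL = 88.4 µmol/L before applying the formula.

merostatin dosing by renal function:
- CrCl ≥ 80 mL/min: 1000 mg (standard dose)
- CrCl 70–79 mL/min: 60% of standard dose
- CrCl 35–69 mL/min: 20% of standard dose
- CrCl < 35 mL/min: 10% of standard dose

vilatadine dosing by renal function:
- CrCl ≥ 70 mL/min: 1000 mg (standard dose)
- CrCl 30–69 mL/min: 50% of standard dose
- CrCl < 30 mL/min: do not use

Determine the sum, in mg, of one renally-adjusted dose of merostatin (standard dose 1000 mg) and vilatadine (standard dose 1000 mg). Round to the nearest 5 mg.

SCr = 175 / 88.4 = 1.98 mg/dL
CrCl = (140 − 52) × 122.1 / (72 × 1.98) × 0.85 = 10744.8 / 142.56 × 0.85 ≈ 64.1 mL/min
CrCl ≈ 64 mL/min.
merostatin: 35–69 mL/min → 20% of 1000 mg = 200 mg.
vilatadine: 30–69 mL/min → 50% of 1000 mg = 500 mg.
Total = 200 + 500 = 700 mg.

700 mg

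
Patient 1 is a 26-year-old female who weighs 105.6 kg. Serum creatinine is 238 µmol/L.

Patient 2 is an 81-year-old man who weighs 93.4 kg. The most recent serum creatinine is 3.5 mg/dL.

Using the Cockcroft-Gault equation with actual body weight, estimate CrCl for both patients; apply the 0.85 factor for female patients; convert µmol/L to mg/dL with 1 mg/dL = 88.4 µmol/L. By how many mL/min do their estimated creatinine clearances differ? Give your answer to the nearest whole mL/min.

31 mL/min

Patient 1: SCr = 238 / 88.4 = 2.692 mg/dL
Patient 1: CrCl = (140 − 26) × 105.6 / (72 × 2.692) × 0.85 = 12038.4 / 193.82 × 0.85 ≈ 52.8 mL/min
Patient 2: CrCl = (140 − 81) × 93.4 / (72 × 3.5) = 5510.6 / 252.00 ≈ 21.9 mL/min
|52.8 − 21.9| = 30.9 mL/min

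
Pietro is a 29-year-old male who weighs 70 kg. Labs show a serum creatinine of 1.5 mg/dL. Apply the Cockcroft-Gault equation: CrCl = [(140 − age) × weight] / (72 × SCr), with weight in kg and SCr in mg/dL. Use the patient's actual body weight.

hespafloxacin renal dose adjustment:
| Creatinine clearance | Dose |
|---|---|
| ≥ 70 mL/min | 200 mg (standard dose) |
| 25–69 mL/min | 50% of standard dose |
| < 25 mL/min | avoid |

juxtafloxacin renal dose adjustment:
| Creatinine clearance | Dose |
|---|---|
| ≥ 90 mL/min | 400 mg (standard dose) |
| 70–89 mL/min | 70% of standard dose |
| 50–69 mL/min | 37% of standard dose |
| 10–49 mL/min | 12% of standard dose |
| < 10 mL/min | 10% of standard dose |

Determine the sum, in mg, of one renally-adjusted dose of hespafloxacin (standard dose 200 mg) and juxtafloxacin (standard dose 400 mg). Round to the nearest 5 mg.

480 mg

CrCl = (140 − 29) × 70 / (72 × 1.5) = 7770.0 / 108.00 ≈ 71.9 mL/min
CrCl ≈ 72 mL/min.
hespafloxacin: ≥ 70 mL/min → 100% of 200 mg = 200 mg.
juxtafloxacin: 70–89 mL/min → 70% of 400 mg = 280 mg.
Total = 200 + 280 = 480 mg.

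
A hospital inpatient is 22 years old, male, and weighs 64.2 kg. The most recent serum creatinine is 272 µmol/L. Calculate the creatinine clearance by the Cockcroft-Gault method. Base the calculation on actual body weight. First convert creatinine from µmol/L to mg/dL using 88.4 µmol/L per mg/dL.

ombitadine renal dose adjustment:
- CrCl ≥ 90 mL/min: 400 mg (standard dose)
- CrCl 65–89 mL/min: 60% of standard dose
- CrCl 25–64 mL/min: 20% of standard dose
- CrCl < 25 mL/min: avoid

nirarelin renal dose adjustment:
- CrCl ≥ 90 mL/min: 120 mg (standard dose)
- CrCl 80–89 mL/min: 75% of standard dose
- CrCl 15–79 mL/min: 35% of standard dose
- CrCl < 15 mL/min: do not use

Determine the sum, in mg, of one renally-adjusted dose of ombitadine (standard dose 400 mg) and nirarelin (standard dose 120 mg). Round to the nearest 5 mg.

120 mg

SCr = 272 / 88.4 = 3.077 mg/dL
CrCl = (140 − 22) × 64.2 / (72 × 3.077) = 7575.6 / 221.54 ≈ 34.2 mL/min
CrCl ≈ 34 mL/min.
ombitadine: 25–64 mL/min → 20% of 400 mg = 80 mg.
nirarelin: 15–79 mL/min → 35% of 120 mg = 42 mg.
Total = 80 + 42 = 122 mg.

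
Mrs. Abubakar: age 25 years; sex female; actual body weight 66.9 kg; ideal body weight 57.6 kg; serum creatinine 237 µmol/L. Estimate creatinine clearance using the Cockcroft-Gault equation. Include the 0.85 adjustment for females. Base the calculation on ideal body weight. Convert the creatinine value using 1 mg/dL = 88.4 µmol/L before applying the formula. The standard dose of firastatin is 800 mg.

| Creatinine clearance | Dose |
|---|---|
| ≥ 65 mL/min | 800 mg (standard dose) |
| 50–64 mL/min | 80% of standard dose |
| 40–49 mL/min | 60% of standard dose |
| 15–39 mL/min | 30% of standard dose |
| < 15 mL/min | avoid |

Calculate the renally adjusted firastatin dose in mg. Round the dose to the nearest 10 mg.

240 mg

SCr = 237 / 88.4 = 2.681 mg/dL
CrCl = (140 − 25) × 57.6 / (72 × 2.681) × 0.85 = 6624.0 / 193.03 × 0.85 ≈ 29.2 mL/min
CrCl ≈ 29 mL/min → bracket 15–39 mL/min.
30% of 800 mg = 240 mg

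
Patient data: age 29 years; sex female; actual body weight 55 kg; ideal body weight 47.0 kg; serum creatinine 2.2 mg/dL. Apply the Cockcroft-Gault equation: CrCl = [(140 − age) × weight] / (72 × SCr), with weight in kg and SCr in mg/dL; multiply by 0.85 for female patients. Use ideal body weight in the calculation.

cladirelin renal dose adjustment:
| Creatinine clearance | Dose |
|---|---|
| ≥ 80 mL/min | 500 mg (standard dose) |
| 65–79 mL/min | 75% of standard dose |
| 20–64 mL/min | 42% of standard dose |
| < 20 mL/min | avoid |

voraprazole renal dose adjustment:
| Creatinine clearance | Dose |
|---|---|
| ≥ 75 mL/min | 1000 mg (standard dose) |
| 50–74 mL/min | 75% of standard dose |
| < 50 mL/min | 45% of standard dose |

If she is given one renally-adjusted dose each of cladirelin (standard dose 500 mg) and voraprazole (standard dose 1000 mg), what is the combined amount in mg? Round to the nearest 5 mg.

660 mg

CrCl = (140 − 29) × 47 / (72 × 2.2) × 0.85 = 5217.0 / 158.40 × 0.85 ≈ 28.0 mL/min
CrCl ≈ 28 mL/min.
cladirelin: 20–64 mL/min → 42% of 500 mg = 210 mg.
voraprazole: < 50 mL/min → 45% of 1000 mg = 450 mg.
Total = 210 + 450 = 660 mg.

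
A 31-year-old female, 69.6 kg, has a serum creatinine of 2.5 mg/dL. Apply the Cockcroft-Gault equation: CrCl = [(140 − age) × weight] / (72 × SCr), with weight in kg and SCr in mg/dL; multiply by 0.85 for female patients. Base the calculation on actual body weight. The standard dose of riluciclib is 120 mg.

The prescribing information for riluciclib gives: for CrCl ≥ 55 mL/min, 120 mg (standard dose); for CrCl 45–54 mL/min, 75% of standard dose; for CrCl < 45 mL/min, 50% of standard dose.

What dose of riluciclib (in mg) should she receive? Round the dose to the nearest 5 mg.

CrCl = (140 − 31) × 69.6 / (72 × 2.5) × 0.85 = 7586.4 / 180.00 × 0.85 ≈ 35.8 mL/min
CrCl ≈ 36 mL/min → bracket < 45 mL/min.
50% of 120 mg = 60 mg

60 mg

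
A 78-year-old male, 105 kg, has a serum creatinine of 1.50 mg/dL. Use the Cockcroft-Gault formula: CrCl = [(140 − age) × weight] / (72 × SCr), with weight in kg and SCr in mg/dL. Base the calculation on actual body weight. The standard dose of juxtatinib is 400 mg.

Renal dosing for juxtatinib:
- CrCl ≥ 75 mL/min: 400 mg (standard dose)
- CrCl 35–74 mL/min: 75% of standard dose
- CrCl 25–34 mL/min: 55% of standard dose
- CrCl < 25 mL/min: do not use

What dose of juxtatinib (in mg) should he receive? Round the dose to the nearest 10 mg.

300 mg

CrCl = (140 − 78) × 105 / (72 × 1.5) = 6510.0 / 108.00 ≈ 60.3 mL/min
CrCl ≈ 60 mL/min → bracket 35–74 mL/min.
75% of 400 mg = 300 mg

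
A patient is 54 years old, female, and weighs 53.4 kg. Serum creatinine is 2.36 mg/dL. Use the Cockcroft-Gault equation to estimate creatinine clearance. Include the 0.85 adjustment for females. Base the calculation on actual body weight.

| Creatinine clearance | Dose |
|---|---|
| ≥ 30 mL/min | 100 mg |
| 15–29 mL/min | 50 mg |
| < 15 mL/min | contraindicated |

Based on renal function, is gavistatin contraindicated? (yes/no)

no

CrCl = (140 − 54) × 53.4 / (72 × 2.36) × 0.85 = 4592.4 / 169.92 × 0.85 ≈ 23.0 mL/min
CrCl ≈ 23 mL/min, which is ≥ 15 mL/min.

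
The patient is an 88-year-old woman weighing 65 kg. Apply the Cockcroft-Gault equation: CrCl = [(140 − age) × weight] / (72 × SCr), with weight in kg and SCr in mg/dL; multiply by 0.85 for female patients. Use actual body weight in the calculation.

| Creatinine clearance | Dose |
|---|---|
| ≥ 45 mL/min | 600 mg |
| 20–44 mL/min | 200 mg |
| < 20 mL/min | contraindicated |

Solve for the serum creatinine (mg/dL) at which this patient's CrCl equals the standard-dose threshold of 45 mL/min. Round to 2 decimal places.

0.89 mg/dL

Standard dose requires CrCl ≥ 45 mL/min.
Set (140 − 88) × 65 × 0.85 / (72 × SCr) = 45
SCr = (140 − 88) × 65 × 0.85 / (72 × 45) = 0.887 mg/dL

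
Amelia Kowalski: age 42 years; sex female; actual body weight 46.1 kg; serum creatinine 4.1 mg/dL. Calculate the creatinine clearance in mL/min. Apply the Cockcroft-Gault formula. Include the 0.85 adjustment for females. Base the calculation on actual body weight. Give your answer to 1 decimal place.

CrCl = (140 − 42) × 46.1 / (72 × 4.1) × 0.85 = 4517.8 / 295.20 × 0.85 ≈ 13.0 mL/min

13.0 mL/min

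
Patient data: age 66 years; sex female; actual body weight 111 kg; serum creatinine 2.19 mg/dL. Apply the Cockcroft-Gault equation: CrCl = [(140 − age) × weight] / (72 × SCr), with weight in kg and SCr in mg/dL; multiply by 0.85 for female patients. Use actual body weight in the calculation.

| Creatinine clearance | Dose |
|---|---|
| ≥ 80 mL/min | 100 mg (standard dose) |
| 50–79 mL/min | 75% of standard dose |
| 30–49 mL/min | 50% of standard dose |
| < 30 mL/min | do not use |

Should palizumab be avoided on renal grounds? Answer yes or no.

CrCl = (140 − 66) × 111 / (72 × 2.19) × 0.85 = 8214.0 / 157.68 × 0.85 ≈ 44.3 mL/min
CrCl ≈ 44 mL/min, which is ≥ 30 mL/min.

no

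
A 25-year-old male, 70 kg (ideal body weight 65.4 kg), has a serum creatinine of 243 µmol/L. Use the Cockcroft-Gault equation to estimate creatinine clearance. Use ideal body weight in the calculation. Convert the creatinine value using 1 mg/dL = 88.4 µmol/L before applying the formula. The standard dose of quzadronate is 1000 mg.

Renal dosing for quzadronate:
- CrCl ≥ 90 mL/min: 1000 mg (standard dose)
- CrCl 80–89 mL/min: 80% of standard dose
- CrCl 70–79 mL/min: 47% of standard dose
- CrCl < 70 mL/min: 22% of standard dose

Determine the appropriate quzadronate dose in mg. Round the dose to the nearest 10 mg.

220 mg

SCr = 243 / 88.4 = 2.749 mg/dL
CrCl = (140 − 25) × 65.4 / (72 × 2.749) = 7521.0 / 197.93 ≈ 38.0 mL/min
CrCl ≈ 38 mL/min → bracket < 70 mL/min.
22% of 1000 mg = 220 mg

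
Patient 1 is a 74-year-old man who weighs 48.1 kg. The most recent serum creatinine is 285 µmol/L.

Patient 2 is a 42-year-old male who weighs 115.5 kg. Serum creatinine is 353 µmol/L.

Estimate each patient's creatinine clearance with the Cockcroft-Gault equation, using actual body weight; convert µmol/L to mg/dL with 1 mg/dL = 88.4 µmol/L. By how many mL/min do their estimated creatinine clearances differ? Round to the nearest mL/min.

26 mL/min

Patient 1: SCr = 285 / 88.4 = 3.224 mg/dL
Patient 1: CrCl = (140 − 74) × 48.1 / (72 × 3.224) = 3174.6 / 232.13 ≈ 13.7 mL/min
Patient 2: SCr = 353 / 88.4 = 3.993 mg/dL
Patient 2: CrCl = (140 − 42) × 115.5 / (72 × 3.993) = 11319.0 / 287.50 ≈ 39.4 mL/min
|13.7 − 39.4| = 25.7 mL/min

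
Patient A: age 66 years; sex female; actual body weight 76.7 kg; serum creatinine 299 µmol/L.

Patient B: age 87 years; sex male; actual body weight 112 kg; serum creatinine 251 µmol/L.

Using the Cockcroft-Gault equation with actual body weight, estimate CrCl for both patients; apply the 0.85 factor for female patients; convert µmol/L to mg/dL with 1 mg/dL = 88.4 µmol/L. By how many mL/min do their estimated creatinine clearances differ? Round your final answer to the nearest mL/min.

9 mL/min

Patient A: SCr = 299 / 88.4 = 3.382 mg/dL
Patient A: CrCl = (140 − 66) × 76.7 / (72 × 3.382) × 0.85 = 5675.8 / 243.50 × 0.85 ≈ 19.8 mL/min
Patient B: SCr = 251 / 88.4 = 2.839 mg/dL
Patient B: CrCl = (140 − 87) × 112 / (72 × 2.839) = 5936.0 / 204.41 ≈ 29.0 mL/min
|19.8 − 29.0| = 9.2 mL/min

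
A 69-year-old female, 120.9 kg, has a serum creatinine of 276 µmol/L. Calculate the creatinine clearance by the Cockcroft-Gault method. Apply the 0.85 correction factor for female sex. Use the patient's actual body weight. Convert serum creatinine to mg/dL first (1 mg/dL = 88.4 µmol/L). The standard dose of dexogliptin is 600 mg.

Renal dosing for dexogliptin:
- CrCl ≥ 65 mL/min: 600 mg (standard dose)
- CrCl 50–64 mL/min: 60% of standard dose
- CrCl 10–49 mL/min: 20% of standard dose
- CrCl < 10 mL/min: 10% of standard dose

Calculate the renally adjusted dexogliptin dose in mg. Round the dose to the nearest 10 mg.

SCr = 276 / 88.4 = 3.122 mg/dL
CrCl = (140 − 69) × 120.9 / (72 × 3.122) × 0.85 = 8583.9 / 224.78 × 0.85 ≈ 32.5 mL/min
CrCl ≈ 32 mL/min → bracket 10–49 mL/min.
20% of 600 mg = 120 mg

120 mg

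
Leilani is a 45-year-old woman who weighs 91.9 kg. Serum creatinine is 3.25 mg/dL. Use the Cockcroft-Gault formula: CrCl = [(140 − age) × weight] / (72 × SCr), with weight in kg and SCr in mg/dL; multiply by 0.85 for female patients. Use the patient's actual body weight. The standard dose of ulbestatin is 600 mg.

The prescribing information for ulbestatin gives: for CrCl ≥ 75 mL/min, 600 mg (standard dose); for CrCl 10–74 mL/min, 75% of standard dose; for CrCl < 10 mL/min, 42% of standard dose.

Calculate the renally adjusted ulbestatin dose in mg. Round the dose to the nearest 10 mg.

CrCl = (140 − 45) × 91.9 / (72 × 3.25) × 0.85 = 8730.5 / 234.00 × 0.85 ≈ 31.7 mL/min
CrCl ≈ 32 mL/min → bracket 10–74 mL/min.
75% of 600 mg = 450 mg

450 mg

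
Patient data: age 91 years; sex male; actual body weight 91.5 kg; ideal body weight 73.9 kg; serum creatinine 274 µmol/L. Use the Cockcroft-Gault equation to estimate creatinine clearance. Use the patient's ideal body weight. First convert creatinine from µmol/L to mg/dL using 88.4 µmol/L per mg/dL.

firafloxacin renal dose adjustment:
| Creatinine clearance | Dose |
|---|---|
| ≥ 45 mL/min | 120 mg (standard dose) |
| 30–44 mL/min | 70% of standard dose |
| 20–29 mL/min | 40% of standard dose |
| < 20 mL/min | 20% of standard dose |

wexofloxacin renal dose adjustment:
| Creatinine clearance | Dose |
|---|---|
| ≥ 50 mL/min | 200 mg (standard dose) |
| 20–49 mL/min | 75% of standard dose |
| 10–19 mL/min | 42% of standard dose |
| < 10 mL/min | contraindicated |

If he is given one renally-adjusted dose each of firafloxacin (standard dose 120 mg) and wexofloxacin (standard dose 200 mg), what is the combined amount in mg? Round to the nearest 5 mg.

SCr = 274 / 88.4 = 3.1 mg/dL
CrCl = (140 − 91) × 73.9 / (72 × 3.1) = 3621.1 / 223.20 ≈ 16.2 mL/min
CrCl ≈ 16 mL/min.
firafloxacin: < 20 mL/min → 20% of 120 mg = 24 mg.
wexofloxacin: 10–19 mL/min → 42% of 200 mg = 84 mg.
Total = 24 + 84 = 108 mg.

110 mg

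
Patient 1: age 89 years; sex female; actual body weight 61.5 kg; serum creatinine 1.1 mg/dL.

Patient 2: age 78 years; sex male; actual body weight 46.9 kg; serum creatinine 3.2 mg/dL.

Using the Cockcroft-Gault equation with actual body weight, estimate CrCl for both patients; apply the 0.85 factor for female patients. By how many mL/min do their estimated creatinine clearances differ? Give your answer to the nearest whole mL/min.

21 mL/min

Patient 1: CrCl = (140 − 89) × 61.5 / (72 × 1.1) × 0.85 = 3136.5 / 79.20 × 0.85 ≈ 33.7 mL/min
Patient 2: CrCl = (140 − 78) × 46.9 / (72 × 3.2) = 2907.8 / 230.40 ≈ 12.6 mL/min
|33.7 − 12.6| = 21.1 mL/min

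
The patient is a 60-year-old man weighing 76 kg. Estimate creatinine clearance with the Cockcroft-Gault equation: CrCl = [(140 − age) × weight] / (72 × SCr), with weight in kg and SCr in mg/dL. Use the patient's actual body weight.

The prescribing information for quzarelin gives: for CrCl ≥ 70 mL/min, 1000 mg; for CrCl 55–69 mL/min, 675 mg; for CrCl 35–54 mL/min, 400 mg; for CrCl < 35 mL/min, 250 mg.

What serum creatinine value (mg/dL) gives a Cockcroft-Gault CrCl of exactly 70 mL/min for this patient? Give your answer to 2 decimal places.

Standard dose requires CrCl ≥ 70 mL/min.
Set (140 − 60) × 76 / (72 × SCr) = 70
SCr = (140 − 60) × 76 / (72 × 70) = 1.206 mg/dL

1.21 mg/dL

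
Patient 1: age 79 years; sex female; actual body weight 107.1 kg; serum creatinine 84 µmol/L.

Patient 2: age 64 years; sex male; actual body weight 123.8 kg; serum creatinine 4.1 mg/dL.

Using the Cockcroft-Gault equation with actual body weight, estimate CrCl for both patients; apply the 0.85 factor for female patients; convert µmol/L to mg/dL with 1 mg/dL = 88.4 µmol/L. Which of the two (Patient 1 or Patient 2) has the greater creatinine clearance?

Patient 1: SCr = 84 / 88.4 = 0.95 mg/dL
Patient 1: CrCl = (140 − 79) × 107.1 / (72 × 0.95) × 0.85 = 6533.1 / 68.40 × 0.85 ≈ 81.2 mL/min
Patient 2: CrCl = (140 − 64) × 123.8 / (72 × 4.1) = 9408.8 / 295.20 ≈ 31.9 mL/min
81.2 vs 31.9 mL/min → Patient 1 is higher.

Patient 1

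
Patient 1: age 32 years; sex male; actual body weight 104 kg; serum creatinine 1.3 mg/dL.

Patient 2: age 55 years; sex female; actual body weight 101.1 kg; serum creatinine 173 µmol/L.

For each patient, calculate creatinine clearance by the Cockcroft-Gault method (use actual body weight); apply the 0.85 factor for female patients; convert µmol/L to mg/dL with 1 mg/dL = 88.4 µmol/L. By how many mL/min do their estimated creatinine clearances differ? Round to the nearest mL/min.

68 mL/min

Patient 1: CrCl = (140 − 32) × 104 / (72 × 1.3) = 11232.0 / 93.60 ≈ 120.0 mL/min
Patient 2: SCr = 173 / 88.4 = 1.957 mg/dL
Patient 2: CrCl = (140 − 55) × 101.1 / (72 × 1.957) × 0.85 = 8593.5 / 140.90 × 0.85 ≈ 51.8 mL/min
|120.0 − 51.8| = 68.2 mL/min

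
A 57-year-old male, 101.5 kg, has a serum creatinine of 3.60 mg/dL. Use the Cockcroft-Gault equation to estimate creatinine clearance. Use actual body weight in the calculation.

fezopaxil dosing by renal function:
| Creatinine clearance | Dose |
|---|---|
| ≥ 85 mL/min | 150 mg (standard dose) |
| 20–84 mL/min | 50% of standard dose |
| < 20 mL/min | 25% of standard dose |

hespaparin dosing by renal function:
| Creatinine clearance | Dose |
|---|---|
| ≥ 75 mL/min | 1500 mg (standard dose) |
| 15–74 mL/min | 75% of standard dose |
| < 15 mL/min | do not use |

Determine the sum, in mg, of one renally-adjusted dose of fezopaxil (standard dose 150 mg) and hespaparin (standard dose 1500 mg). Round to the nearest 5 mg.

CrCl = (140 − 57) × 101.5 / (72 × 3.6) = 8424.5 / 259.20 ≈ 32.5 mL/min
CrCl ≈ 33 mL/min.
fezopaxil: 20–84 mL/min → 50% of 150 mg = 75 mg.
hespaparin: 15–74 mL/min → 75% of 1500 mg = 1125 mg.
Total = 75 + 1125 = 1200 mg.

1200 mg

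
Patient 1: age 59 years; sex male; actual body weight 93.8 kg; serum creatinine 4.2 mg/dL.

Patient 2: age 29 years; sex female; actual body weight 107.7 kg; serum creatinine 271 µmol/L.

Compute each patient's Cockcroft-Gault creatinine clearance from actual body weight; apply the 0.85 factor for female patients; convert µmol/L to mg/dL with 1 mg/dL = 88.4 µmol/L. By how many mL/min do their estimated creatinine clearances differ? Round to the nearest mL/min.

21 mL/min

Patient 1: CrCl = (140 − 59) × 93.8 / (72 × 4.2) = 7597.8 / 302.40 ≈ 25.1 mL/min
Patient 2: SCr = 271 / 88.4 = 3.066 mg/dL
Patient 2: CrCl = (140 − 29) × 107.7 / (72 × 3.066) × 0.85 = 11954.7 / 220.75 × 0.85 ≈ 46.0 mL/min
|25.1 − 46.0| = 20.9 mL/min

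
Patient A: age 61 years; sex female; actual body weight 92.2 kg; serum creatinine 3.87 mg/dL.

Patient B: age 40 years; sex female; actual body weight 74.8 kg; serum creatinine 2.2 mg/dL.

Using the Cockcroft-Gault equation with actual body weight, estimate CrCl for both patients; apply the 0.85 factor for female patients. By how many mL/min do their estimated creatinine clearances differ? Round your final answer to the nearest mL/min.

18 mL/min

Patient A: CrCl = (140 − 61) × 92.2 / (72 × 3.87) × 0.85 = 7283.8 / 278.64 × 0.85 ≈ 22.2 mL/min
Patient B: CrCl = (140 − 40) × 74.8 / (72 × 2.2) × 0.85 = 7480.0 / 158.40 × 0.85 ≈ 40.1 mL/min
|22.2 − 40.1| = 17.9 mL/min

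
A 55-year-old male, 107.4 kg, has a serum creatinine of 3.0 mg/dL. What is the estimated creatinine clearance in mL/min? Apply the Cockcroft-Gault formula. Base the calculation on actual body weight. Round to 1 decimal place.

42.3 mL/min

CrCl = (140 − 55) × 107.4 / (72 × 3) = 9129.0 / 216.00 ≈ 42.3 mL/min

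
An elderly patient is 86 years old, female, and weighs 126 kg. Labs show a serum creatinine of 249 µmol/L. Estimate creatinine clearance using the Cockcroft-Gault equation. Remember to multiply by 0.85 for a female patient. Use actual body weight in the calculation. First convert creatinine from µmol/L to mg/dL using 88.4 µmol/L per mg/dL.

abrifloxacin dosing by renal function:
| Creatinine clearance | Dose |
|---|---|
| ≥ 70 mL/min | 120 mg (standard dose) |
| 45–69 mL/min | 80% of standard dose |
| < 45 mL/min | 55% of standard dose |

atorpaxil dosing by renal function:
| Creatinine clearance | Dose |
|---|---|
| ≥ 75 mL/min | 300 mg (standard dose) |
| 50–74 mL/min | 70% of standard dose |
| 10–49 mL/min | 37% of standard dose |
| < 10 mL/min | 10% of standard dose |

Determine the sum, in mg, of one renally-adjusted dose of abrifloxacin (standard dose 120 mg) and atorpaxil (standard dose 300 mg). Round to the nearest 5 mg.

175 mg

SCr = 249 / 88.4 = 2.817 mg/dL
CrCl = (140 − 86) × 126 / (72 × 2.817) × 0.85 = 6804.0 / 202.82 × 0.85 ≈ 28.5 mL/min
CrCl ≈ 29 mL/min.
abrifloxacin: < 45 mL/min → 55% of 120 mg = 66 mg.
atorpaxil: 10–49 mL/min → 37% of 300 mg = 111 mg.
Total = 66 + 111 = 177 mg.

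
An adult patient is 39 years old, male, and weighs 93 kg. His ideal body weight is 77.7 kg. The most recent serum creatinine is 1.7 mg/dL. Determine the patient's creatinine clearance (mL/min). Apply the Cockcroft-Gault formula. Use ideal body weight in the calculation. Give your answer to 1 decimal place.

CrCl = (140 − 39) × 77.7 / (72 × 1.7) = 7847.7 / 122.40 ≈ 64.1 mL/min

64.1 mL/min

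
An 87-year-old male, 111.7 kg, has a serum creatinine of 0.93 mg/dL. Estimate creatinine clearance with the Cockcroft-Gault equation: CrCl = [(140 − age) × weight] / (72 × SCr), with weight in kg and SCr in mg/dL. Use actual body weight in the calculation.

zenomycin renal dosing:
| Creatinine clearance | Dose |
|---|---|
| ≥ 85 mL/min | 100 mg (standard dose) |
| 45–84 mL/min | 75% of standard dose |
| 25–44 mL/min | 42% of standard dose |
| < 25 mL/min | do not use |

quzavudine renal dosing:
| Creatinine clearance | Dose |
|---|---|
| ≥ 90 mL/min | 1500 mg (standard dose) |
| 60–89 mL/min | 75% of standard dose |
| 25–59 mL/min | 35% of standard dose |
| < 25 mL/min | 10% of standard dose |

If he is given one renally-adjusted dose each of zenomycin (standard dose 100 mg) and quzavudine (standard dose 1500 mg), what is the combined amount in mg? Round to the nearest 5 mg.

1225 mg

CrCl = (140 − 87) × 111.7 / (72 × 0.93) = 5920.1 / 66.96 ≈ 88.4 mL/min
CrCl ≈ 88 mL/min.
zenomycin: ≥ 85 mL/min → 100% of 100 mg = 100 mg.
quzavudine: 60–89 mL/min → 75% of 1500 mg = 1125 mg.
Total = 100 + 1125 = 1225 mg.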